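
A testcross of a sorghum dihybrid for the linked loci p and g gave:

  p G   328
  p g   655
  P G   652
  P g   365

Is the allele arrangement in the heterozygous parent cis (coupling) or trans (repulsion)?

cis

The two most frequent classes are P G (652) and p g (655); these are the parental (non-recombinant) types.
So the F1 carried P G on one chromosome and p g on the other — the recessive alleles are on the same chromosome (cis / coupling).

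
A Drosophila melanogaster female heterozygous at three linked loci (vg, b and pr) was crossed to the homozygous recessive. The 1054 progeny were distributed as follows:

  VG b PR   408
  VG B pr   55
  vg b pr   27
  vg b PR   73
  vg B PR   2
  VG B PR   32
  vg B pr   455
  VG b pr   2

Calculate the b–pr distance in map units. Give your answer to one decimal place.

6.0 map units

The two most frequent reciprocal classes, VG b PR and vg B pr, are the parental types, so the F1 was VG b PR / vg B pr.
The two rarest classes, VG b pr and vg B PR, are the double crossovers. Comparing them with the parentals, only the pr allele has switched, so pr is the middle locus and the order is b – pr – vg.
Crossovers in the b–pr interval produce the single-crossover classes VG B PR and vg b pr (32 + 27 = 59) plus the double crossovers (4).
RF(b–pr) = (59 + 4) / 1054 = 63/1054 = 0.0598 → 6.0 map units.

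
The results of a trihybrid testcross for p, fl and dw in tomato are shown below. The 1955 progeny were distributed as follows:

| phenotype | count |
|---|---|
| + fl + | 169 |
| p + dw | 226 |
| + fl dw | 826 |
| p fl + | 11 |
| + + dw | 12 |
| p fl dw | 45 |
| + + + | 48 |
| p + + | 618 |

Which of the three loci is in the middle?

fl

The two most frequent reciprocal classes, p + + and + fl dw, are the parental types, so the F1 was p + + / + fl dw.
The two rarest classes, p fl + and + + dw, are the double crossovers. Comparing them with the parentals, only the fl allele has switched, so fl is the middle locus and the order is dw – fl – p.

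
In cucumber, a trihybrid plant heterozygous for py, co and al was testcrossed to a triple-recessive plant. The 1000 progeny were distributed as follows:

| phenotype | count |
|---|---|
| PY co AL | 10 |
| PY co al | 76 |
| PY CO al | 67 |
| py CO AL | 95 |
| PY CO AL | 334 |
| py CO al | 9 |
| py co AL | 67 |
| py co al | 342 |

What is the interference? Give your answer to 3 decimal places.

0.346

The two most frequent reciprocal classes, PY CO AL and py co al, are the parental types, so the F1 was PY CO AL / py co al.
The two rarest classes, PY co AL and py CO al, are the double crossovers. Comparing them with the parentals, only the co allele has switched, so co is the middle locus and the order is py – co – al.
py–co: (171 + 19)/1000 = 0.1900; co–al: (134 + 19)/1000 = 0.1530.
Expected DCO frequency = 0.1900 × 0.1530 ≈ 0.02907; observed = 19/1000 ≈ 0.01900.
Coefficient of coincidence = 0.01900/0.02907 ≈ 0.654; interference = 1 − 0.654 = 0.346.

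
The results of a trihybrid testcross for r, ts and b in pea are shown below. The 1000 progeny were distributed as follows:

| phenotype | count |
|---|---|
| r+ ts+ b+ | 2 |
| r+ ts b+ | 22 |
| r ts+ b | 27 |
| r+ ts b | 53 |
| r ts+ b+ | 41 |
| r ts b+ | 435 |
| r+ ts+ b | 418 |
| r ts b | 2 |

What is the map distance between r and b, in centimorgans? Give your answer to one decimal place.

The two most frequent reciprocal classes, r ts b+ and r+ ts+ b, are the parental types, so the F1 was r ts b+ / r+ ts+ b.
The two rarest classes, r ts b and r+ ts+ b+, are the double crossovers. Comparing them with the parentals, only the b allele has switched, so b is the middle locus and the order is ts – b – r.
Crossovers in the b–r interval produce the single-crossover classes r+ ts b+ and r ts+ b (22 + 27 = 49) plus the double crossovers (4).
RF(b–r) = (49 + 4) / 1000 = 53/1000 = 0.0530 → 5.3 centimorgans.

5.3 centimorgans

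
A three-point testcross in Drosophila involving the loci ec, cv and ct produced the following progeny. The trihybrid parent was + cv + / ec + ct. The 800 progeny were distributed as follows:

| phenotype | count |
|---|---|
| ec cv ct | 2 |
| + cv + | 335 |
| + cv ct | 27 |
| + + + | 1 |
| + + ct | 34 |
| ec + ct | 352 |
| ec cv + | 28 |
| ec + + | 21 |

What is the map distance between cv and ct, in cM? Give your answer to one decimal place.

The two rarest classes, + + + and ec cv ct, are the double crossovers. Comparing them with the parentals, only the cv allele has switched, so cv is the middle locus and the order is ct – cv – ec.
Crossovers in the ct–cv interval produce the single-crossover classes + cv ct and ec + + (27 + 21 = 48) plus the double crossovers (3).
RF(ct–cv) = (48 + 3) / 800 = 51/800 = 0.0638 → 6.4 cM.

6.4 cM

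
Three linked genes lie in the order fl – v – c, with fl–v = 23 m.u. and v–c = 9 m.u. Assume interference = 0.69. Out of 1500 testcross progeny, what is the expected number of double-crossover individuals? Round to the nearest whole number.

Map distances give recombination frequencies of 0.230 and 0.090 for the two intervals.
With interference 0.69 (so coincidence = 0.31), expected double-crossover frequency = 0.230 × 0.090 × 0.31 = 0.00642.
Expected number = 0.00642 × 1500 = 9.63 ≈ 10.

10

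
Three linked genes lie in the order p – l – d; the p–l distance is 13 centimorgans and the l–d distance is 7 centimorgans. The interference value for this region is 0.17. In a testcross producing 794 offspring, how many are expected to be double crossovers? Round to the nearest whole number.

Map distances give recombination frequencies of 0.130 and 0.070 for the two intervals.
With interference 0.17 (so coincidence = 0.83), expected double-crossover frequency = 0.130 × 0.070 × 0.83 = 0.00755.
Expected number = 0.00755 × 794 = 6.00 ≈ 6.

6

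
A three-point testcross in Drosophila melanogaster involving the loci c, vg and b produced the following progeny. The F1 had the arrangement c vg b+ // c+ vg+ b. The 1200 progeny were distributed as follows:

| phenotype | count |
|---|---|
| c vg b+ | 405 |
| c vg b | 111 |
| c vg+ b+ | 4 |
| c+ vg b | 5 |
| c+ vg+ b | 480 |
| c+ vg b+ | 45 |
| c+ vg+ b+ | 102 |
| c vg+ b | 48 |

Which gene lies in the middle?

vg

The two rarest classes, c vg+ b+ and c+ vg b, are the double crossovers. Comparing them with the parentals, only the vg allele has switched, so vg is the middle locus and the order is b – vg – c.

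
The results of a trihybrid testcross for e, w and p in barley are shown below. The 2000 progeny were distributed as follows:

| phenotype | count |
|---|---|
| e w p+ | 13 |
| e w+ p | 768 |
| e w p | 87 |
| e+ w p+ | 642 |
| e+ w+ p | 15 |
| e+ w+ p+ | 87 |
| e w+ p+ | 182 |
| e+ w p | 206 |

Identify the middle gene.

The two most frequent reciprocal classes, e w+ p and e+ w p+, are the parental types, so the F1 was e w+ p / e+ w p+.
The two rarest classes, e+ w+ p and e w p+, are the double crossovers. Comparing them with the parentals, only the e allele has switched, so e is the middle locus and the order is p – e – w.

e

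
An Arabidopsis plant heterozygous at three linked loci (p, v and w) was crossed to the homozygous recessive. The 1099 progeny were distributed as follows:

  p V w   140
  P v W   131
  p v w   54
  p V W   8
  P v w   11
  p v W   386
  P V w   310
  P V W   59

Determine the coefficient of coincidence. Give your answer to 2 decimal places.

The two most frequent reciprocal classes, P V w and p v W, are the parental types, so the F1 was P V w / p v W.
The two rarest classes, P v w and p V W, are the double crossovers. Comparing them with the parentals, only the v allele has switched, so v is the middle locus and the order is w – v – p.
w–v: (113 + 19)/1099 = 0.1201; v–p: (271 + 19)/1099 = 0.2639.
Expected DCO frequency = 0.1201 × 0.2639 ≈ 0.03169; observed = 19/1099 ≈ 0.01729.
Coefficient of coincidence = 0.01729/0.03169 ≈ 0.55.

0.55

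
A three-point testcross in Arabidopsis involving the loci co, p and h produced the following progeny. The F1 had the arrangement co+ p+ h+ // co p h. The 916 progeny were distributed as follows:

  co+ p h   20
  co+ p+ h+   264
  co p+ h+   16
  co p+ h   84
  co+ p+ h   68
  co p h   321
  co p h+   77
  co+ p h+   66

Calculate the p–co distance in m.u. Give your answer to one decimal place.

20.3 m.u.

The two rarest classes, co p+ h+ and co+ p h, are the double crossovers. Comparing them with the parentals, only the co allele has switched, so co is the middle locus and the order is h – co – p.
Crossovers in the co–p interval produce the single-crossover classes co+ p h+ and co p+ h (66 + 84 = 150) plus the double crossovers (36).
RF(co–p) = (150 + 36) / 916 = 186/916 = 0.2031 → 20.3 m.u.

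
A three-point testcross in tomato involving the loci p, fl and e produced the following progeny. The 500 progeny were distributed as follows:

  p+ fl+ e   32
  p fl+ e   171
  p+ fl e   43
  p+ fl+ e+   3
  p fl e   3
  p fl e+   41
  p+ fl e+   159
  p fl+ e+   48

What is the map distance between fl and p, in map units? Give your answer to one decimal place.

15.8 map units

The two most frequent reciprocal classes, p fl+ e and p+ fl e+, are the parental types, so the F1 was p fl+ e / p+ fl e+.
The two rarest classes, p fl e and p+ fl+ e+, are the double crossovers. Comparing them with the parentals, only the fl allele has switched, so fl is the middle locus and the order is e – fl – p.
Crossovers in the fl–p interval produce the single-crossover classes p+ fl+ e and p fl e+ (32 + 41 = 73) plus the double crossovers (6).
RF(fl–p) = (73 + 6) / 500 = 79/500 = 0.1580 → 15.8 map units.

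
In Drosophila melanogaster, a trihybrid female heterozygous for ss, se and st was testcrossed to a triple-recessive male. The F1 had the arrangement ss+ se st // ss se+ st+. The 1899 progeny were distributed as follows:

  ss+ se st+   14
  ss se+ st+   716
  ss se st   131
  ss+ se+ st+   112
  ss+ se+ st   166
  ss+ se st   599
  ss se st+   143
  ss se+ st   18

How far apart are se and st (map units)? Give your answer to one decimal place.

18.0 map units

The two rarest classes, ss+ se st+ and ss se+ st, are the double crossovers. Comparing them with the parentals, only the st allele has switched, so st is the middle locus and the order is ss – st – se.
Crossovers in the st–se interval produce the single-crossover classes ss+ se+ st and ss se st+ (166 + 143 = 309) plus the double crossovers (32).
RF(st–se) = (309 + 32) / 1899 = 341/1899 = 0.1796 → 18.0 map units.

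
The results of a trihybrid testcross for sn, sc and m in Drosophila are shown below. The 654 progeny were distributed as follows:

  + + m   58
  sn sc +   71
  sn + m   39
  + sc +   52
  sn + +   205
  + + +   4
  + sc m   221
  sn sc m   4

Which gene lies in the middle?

sn

The two most frequent reciprocal classes, sn + + and + sc m, are the parental types, so the F1 was sn + + / + sc m.
The two rarest classes, + + + and sn sc m, are the double crossovers. Comparing them with the parentals, only the sn allele has switched, so sn is the middle locus and the order is sc – sn – m.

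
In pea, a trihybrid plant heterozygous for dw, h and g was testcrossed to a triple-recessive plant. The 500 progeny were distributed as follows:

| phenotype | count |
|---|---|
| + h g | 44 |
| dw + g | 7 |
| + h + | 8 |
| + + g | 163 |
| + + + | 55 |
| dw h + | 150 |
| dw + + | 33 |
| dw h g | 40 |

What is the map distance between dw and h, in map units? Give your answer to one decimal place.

18.4 map units

The two most frequent reciprocal classes, + + g and dw h +, are the parental types, so the F1 was + + g / dw h +.
The two rarest classes, dw + g and + h +, are the double crossovers. Comparing them with the parentals, only the dw allele has switched, so dw is the middle locus and the order is g – dw – h.
Crossovers in the dw–h interval produce the single-crossover classes + h g and dw + + (44 + 33 = 77) plus the double crossovers (15).
RF(dw–h) = (77 + 15) / 500 = 92/500 = 0.1840 → 18.4 map units.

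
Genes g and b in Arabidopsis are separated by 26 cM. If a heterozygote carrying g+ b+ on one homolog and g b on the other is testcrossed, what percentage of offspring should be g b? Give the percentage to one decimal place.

37.0%

A map distance of 26 cM corresponds to a recombination frequency of 0.260.
The F1 is g+ b+ / g b, so g b is a parental gamete class with expected frequency (1 − r)/2 = 0.740/2 = 0.3700.
That is 0.3700 = 37.0% of the progeny.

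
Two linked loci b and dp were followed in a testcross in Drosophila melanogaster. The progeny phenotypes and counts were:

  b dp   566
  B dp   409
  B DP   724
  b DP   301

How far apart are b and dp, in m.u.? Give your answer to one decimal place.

35.5 m.u.

The two most frequent classes, B DP (724) and b dp (566), are the parental types, so the F1 was B DP / b dp.
The recombinant classes are B dp and b DP: 409 + 301 = 710.
Recombination frequency = 710/2000 = 0.3550 ≈ 35.5%, i.e. 35.5 m.u.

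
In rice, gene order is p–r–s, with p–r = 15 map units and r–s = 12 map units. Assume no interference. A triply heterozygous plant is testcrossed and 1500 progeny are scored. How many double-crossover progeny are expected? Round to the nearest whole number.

Map distances give recombination frequencies of 0.150 and 0.120 for the two intervals.
With no interference, expected double-crossover frequency = 0.150 × 0.120 = 0.01800.
Expected number = 0.01800 × 1500 = 27.00 ≈ 27.

27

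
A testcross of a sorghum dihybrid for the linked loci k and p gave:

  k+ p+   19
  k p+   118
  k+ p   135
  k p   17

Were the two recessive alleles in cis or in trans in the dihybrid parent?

trans

The two most frequent classes are k+ p (135) and k p+ (118); these are the parental (non-recombinant) types.
So the F1 carried k+ p on one chromosome and k p+ on the other — the recessive alleles are on opposite chromosomes (trans / repulsion).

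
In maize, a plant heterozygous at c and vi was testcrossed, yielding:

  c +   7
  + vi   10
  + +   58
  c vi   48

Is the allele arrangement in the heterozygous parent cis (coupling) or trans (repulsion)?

cis

The two most frequent classes are + + (58) and c vi (48); these are the parental (non-recombinant) types.
So the F1 carried + + on one chromosome and c vi on the other — the recessive alleles are on the same chromosome (cis / coupling).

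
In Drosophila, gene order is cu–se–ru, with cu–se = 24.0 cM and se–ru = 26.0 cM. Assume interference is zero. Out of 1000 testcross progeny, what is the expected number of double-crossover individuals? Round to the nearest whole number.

Map distances give recombination frequencies of 0.240 and 0.260 for the two intervals.
With no interference, expected double-crossover frequency = 0.240 × 0.260 = 0.06240.
Expected number = 0.06240 × 1000 = 62.40 ≈ 62.

62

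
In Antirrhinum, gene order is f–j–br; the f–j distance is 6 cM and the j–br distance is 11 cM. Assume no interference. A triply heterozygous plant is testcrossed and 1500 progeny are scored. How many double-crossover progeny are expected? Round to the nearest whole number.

Map distances give recombination frequencies of 0.060 and 0.110 for the two intervals.
With no interference, expected double-crossover frequency = 0.060 × 0.110 = 0.00660.
Expected number = 0.00660 × 1500 = 9.90 ≈ 10.

10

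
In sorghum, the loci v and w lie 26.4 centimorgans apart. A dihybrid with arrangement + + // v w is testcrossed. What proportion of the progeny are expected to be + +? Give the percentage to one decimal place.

A map distance of 26.4 centimorgans corresponds to a recombination frequency of 0.264.
The F1 is + + / v w, so + + is a parental gamete class with expected frequency (1 − r)/2 = 0.736/2 = 0.3680.
That is 0.3680 = 36.8% of the progeny.

36.8%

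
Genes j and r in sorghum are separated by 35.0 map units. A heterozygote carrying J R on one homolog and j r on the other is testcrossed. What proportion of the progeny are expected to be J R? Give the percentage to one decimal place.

32.5%

A map distance of 35.0 map units corresponds to a recombination frequency of 0.350.
The F1 is J R / j r, so J R is a parental gamete class with expected frequency (1 − r)/2 = 0.650/2 = 0.3250.
That is 0.3250 = 32.5% of the progeny.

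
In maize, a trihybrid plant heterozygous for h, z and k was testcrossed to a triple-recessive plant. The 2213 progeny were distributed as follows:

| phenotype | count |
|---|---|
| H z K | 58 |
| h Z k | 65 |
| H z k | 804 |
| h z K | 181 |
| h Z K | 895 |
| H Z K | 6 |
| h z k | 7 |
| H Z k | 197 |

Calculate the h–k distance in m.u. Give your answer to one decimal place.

6.1 m.u.

The two most frequent reciprocal classes, H z k and h Z K, are the parental types, so the F1 was H z k / h Z K.
The two rarest classes, h z k and H Z K, are the double crossovers. Comparing them with the parentals, only the h allele has switched, so h is the middle locus and the order is k – h – z.
Crossovers in the k–h interval produce the single-crossover classes H z K and h Z k (58 + 65 = 123) plus the double crossovers (13).
RF(k–h) = (123 + 13) / 2213 = 136/2213 = 0.0615 → 6.1 m.u.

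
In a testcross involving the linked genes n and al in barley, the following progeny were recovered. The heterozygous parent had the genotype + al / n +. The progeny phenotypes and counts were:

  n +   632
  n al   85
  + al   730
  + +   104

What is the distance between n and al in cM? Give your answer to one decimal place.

The recombinant classes are + + and n al: 104 + 85 = 189.
Recombination frequency = 189/1551 = 0.1219 ≈ 12.2%, i.e. 12.2 cM.

12.2 cM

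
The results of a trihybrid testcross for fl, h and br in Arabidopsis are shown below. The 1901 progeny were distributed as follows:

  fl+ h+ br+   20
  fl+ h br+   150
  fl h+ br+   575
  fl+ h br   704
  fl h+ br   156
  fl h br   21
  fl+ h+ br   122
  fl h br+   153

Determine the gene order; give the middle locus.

The two most frequent reciprocal classes, fl+ h br and fl h+ br+, are the parental types, so the F1 was fl+ h br / fl h+ br+.
The two rarest classes, fl h br and fl+ h+ br+, are the double crossovers. Comparing them with the parentals, only the fl allele has switched, so fl is the middle locus and the order is h – fl – br.

fl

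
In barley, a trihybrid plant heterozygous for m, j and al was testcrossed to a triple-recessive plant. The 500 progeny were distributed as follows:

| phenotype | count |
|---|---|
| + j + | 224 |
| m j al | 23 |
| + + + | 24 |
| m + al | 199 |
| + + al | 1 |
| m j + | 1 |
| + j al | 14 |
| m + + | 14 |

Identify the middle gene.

The two most frequent reciprocal classes, + j + and m + al, are the parental types, so the F1 was + j + / m + al.
The two rarest classes, m j + and + + al, are the double crossovers. Comparing them with the parentals, only the m allele has switched, so m is the middle locus and the order is al – m – j.

m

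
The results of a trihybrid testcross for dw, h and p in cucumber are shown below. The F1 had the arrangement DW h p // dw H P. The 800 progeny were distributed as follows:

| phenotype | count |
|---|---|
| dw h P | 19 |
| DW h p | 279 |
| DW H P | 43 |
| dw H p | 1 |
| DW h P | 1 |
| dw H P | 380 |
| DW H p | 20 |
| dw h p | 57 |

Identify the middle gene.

p

The two rarest classes, DW h P and dw H p, are the double crossovers. Comparing them with the parentals, only the p allele has switched, so p is the middle locus and the order is dw – p – h.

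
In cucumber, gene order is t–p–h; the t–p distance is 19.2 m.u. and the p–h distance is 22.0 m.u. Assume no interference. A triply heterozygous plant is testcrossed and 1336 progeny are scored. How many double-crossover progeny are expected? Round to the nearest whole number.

Map distances give recombination frequencies of 0.192 and 0.220 for the two intervals.
With no interference, expected double-crossover frequency = 0.192 × 0.220 = 0.04224.
Expected number = 0.04224 × 1336 = 56.43 ≈ 56.

56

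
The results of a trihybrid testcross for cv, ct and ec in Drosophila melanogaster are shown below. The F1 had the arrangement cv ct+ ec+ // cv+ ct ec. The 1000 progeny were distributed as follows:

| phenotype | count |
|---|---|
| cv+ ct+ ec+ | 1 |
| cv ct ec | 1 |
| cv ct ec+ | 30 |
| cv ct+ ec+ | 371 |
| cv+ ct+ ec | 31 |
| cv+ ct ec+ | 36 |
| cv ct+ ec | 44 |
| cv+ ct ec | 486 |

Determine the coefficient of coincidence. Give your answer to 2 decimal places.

0.39

The two rarest classes, cv+ ct+ ec+ and cv ct ec, are the double crossovers. Comparing them with the parentals, only the cv allele has switched, so cv is the middle locus and the order is ec – cv – ct.
ec–cv: (80 + 2)/1000 = 0.0820; cv–ct: (61 + 2)/1000 = 0.0630.
Expected DCO frequency = 0.0820 × 0.0630 ≈ 0.00517; observed = 2/1000 ≈ 0.00200.
Coefficient of coincidence = 0.00200/0.00517 ≈ 0.39.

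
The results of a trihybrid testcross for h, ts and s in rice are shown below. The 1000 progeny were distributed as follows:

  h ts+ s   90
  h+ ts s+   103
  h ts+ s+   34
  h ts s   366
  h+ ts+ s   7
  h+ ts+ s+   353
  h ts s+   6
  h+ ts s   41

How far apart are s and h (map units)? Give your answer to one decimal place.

The two most frequent reciprocal classes, h ts s and h+ ts+ s+, are the parental types, so the F1 was h ts s / h+ ts+ s+.
The two rarest classes, h ts s+ and h+ ts+ s, are the double crossovers. Comparing them with the parentals, only the s allele has switched, so s is the middle locus and the order is h – s – ts.
Crossovers in the h–s interval produce the single-crossover classes h+ ts s and h ts+ s+ (41 + 34 = 75) plus the double crossovers (13).
RF(h–s) = (75 + 13) / 1000 = 88/1000 = 0.0880 → 8.8 map units.

8.8 map units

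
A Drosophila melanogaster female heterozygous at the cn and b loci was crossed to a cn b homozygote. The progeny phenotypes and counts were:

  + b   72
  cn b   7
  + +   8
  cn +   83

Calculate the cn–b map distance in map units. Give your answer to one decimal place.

8.8 map units

The two most frequent classes, + b (72) and cn + (83), are the parental types, so the F1 was + b / cn +.
The recombinant classes are + + and cn b: 8 + 7 = 15.
Recombination frequency = 15/170 = 0.0882 ≈ 8.8%, i.e. 8.8 map units.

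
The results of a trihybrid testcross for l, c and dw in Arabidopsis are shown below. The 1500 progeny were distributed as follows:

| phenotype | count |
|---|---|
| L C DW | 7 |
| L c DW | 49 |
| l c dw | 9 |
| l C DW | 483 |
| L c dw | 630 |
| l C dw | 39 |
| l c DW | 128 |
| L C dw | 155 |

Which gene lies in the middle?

The two most frequent reciprocal classes, L c dw and l C DW, are the parental types, so the F1 was L c dw / l C DW.
The two rarest classes, l c dw and L C DW, are the double crossovers. Comparing them with the parentals, only the l allele has switched, so l is the middle locus and the order is dw – l – c.

l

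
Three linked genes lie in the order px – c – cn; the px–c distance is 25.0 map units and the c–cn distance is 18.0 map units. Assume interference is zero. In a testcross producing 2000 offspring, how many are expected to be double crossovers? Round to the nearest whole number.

90

Map distances give recombination frequencies of 0.250 and 0.180 for the two intervals.
With no interference, expected double-crossover frequency = 0.250 × 0.180 = 0.04500.
Expected number = 0.04500 × 2000 = 90.00 ≈ 90.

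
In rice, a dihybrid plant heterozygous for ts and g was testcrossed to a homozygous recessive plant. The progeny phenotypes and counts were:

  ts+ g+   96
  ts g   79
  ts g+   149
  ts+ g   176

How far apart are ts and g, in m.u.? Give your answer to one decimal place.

35.0 m.u.

The two most frequent classes, ts+ g (176) and ts g+ (149), are the parental types, so the F1 was ts+ g / ts g+.
The recombinant classes are ts+ g+ and ts g: 96 + 79 = 175.
Recombination frequency = 175/500 = 0.3500 ≈ 35.0%, i.e. 35.0 m.u.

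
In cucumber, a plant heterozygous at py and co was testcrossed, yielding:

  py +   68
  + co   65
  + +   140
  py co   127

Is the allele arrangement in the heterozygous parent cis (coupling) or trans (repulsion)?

The two most frequent classes are + + (140) and py co (127); these are the parental (non-recombinant) types.
So the F1 carried + + on one chromosome and py co on the other — the recessive alleles are on the same chromosome (cis / coupling).

cis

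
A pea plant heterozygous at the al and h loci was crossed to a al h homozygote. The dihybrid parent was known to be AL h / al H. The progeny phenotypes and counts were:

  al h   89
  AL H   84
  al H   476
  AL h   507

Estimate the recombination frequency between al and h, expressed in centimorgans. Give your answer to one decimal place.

15.0 centimorgans

The recombinant classes are AL H and al h: 84 + 89 = 173.
Recombination frequency = 173/1156 = 0.1497 ≈ 15.0%, i.e. 15.0 centimorgans.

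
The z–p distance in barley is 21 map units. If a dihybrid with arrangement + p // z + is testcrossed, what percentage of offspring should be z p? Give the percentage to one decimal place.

A map distance of 21 map units corresponds to a recombination frequency of 0.210.
The F1 is + p / z +, so z p is a recombinant gamete class with expected frequency r/2 = 0.210/2 = 0.1050.
That is 0.1050 = 10.5% of the progeny.

10.5%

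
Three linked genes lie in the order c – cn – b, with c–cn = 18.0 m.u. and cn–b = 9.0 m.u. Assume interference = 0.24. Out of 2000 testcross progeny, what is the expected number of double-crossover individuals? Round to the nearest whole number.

Map distances give recombination frequencies of 0.180 and 0.090 for the two intervals.
With interference 0.24 (so coincidence = 0.76), expected double-crossover frequency = 0.180 × 0.090 × 0.76 = 0.01231.
Expected number = 0.01231 × 2000 = 24.62 ≈ 25.

25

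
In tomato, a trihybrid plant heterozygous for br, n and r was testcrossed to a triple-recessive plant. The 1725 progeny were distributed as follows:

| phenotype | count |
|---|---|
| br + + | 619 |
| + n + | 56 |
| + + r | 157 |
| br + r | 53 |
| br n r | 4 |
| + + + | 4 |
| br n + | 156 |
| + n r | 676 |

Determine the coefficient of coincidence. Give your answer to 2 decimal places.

The two most frequent reciprocal classes, + n r and br + +, are the parental types, so the F1 was + n r / br + +.
The two rarest classes, br n r and + + +, are the double crossovers. Comparing them with the parentals, only the br allele has switched, so br is the middle locus and the order is n – br – r.
n–br: (313 + 8)/1725 = 0.1861; br–r: (109 + 8)/1725 = 0.0678.
Expected DCO frequency = 0.1861 × 0.0678 ≈ 0.01262; observed = 8/1725 ≈ 0.00464.
Coefficient of coincidence = 0.00464/0.01262 ≈ 0.37.

0.37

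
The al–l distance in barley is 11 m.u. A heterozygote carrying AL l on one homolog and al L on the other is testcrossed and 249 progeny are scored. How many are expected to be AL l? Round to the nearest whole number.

A map distance of 11 m.u. corresponds to a recombination frequency of 0.110.
The F1 is AL l / al L, so AL l is a parental gamete class with expected frequency (1 − r)/2 = 0.890/2 = 0.4450.
Expected number = 0.4450 × 249 = 110.81 ≈ 111.

111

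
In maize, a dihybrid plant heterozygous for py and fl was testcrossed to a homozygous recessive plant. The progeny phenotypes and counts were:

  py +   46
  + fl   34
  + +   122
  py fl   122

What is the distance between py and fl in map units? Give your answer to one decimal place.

The two most frequent classes, + + (122) and py fl (122), are the parental types, so the F1 was + + / py fl.
The recombinant classes are + fl and py +: 34 + 46 = 80.
Recombination frequency = 80/324 = 0.2469 ≈ 24.7%, i.e. 24.7 map units.

24.7 map units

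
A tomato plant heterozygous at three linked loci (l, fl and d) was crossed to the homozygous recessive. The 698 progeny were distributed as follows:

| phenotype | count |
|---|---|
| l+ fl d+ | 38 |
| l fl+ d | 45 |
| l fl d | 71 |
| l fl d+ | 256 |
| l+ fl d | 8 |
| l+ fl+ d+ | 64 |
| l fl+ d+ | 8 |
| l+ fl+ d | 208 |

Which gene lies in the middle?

The two most frequent reciprocal classes, l fl d+ and l+ fl+ d, are the parental types, so the F1 was l fl d+ / l+ fl+ d.
The two rarest classes, l fl+ d+ and l+ fl d, are the double crossovers. Comparing them with the parentals, only the fl allele has switched, so fl is the middle locus and the order is l – fl – d.

fl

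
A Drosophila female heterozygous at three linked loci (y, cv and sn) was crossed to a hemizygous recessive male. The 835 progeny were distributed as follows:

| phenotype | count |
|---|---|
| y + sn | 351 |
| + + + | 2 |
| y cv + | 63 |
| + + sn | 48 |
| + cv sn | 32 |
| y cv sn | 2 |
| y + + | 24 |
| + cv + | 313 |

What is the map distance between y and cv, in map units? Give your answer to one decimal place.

The two most frequent reciprocal classes, + cv + and y + sn, are the parental types, so the F1 was + cv + / y + sn.
The two rarest classes, + + + and y cv sn, are the double crossovers. Comparing them with the parentals, only the cv allele has switched, so cv is the middle locus and the order is sn – cv – y.
Crossovers in the cv–y interval produce the single-crossover classes y cv + and + + sn (63 + 48 = 111) plus the double crossovers (4).
RF(cv–y) = (111 + 4) / 835 = 115/835 = 0.1377 → 13.8 map units.

13.8 map units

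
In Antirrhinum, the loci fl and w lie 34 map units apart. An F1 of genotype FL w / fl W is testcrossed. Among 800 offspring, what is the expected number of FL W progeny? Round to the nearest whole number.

A map distance of 34 map units corresponds to a recombination frequency of 0.340.
The F1 is FL w / fl W, so FL W is a recombinant gamete class with expected frequency r/2 = 0.340/2 = 0.1700.
Expected number = 0.1700 × 800 = 136.00 ≈ 136.

136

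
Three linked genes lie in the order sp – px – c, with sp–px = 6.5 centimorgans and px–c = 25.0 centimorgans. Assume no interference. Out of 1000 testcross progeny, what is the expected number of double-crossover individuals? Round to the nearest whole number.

Map distances give recombination frequencies of 0.065 and 0.250 for the two intervals.
With no interference, expected double-crossover frequency = 0.065 × 0.250 = 0.01625.
Expected number = 0.01625 × 1000 = 16.25 ≈ 16.

16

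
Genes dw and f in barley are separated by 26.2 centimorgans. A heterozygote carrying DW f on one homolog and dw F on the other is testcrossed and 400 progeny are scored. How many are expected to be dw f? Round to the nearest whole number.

A map distance of 26.2 centimorgans corresponds to a recombination frequency of 0.262.
The F1 is DW f / dw F, so dw f is a recombinant gamete class with expected frequency r/2 = 0.262/2 = 0.1310.
Expected number = 0.1310 × 400 = 52.40 ≈ 52.

52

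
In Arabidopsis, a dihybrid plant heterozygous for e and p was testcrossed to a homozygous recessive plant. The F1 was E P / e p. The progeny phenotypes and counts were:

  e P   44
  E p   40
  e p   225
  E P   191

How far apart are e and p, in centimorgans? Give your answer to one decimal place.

The recombinant classes are E p and e P: 40 + 44 = 84.
Recombination frequency = 84/500 = 0.1680 ≈ 16.8%, i.e. 16.8 centimorgans.

16.8 centimorgans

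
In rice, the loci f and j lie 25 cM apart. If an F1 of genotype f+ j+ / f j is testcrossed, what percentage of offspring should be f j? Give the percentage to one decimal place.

37.5%

A map distance of 25 cM corresponds to a recombination frequency of 0.250.
The F1 is f+ j+ / f j, so f j is a parental gamete class with expected frequency (1 − r)/2 = 0.750/2 = 0.3750.
That is 0.3750 = 37.5% of the progeny.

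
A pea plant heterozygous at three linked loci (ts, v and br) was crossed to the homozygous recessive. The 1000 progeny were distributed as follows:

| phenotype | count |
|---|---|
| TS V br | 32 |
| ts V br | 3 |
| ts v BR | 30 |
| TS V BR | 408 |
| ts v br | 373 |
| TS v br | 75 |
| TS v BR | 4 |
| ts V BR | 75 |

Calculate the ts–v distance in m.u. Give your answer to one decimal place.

The two most frequent reciprocal classes, TS V BR and ts v br, are the parental types, so the F1 was TS V BR / ts v br.
The two rarest classes, TS v BR and ts V br, are the double crossovers. Comparing them with the parentals, only the v allele has switched, so v is the middle locus and the order is br – v – ts.
Crossovers in the v–ts interval produce the single-crossover classes ts V BR and TS v br (75 + 75 = 150) plus the double crossovers (7).
RF(v–ts) = (150 + 7) / 1000 = 157/1000 = 0.1570 → 15.7 m.u.

15.7 m.u.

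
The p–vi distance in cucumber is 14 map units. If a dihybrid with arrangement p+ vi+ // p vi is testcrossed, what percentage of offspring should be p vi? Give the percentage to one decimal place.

43.0%

A map distance of 14 map units corresponds to a recombination frequency of 0.140.
The F1 is p+ vi+ / p vi, so p vi is a parental gamete class with expected frequency (1 − r)/2 = 0.860/2 = 0.4300.
That is 0.4300 = 43.0% of the progeny.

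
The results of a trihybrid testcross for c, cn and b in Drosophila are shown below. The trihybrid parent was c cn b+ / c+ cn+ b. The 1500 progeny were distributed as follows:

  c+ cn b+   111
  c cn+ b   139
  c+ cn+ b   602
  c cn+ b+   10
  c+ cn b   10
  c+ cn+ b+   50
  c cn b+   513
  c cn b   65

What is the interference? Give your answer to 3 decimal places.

The two rarest classes, c cn+ b+ and c+ cn b, are the double crossovers. Comparing them with the parentals, only the cn allele has switched, so cn is the middle locus and the order is b – cn – c.
b–cn: (115 + 20)/1500 = 0.0900; cn–c: (250 + 20)/1500 = 0.1800.
Expected DCO frequency = 0.0900 × 0.1800 ≈ 0.01620; observed = 20/1500 ≈ 0.01333.
Coefficient of coincidence = 0.01333/0.01620 ≈ 0.823; interference = 1 − 0.823 = 0.177.

0.177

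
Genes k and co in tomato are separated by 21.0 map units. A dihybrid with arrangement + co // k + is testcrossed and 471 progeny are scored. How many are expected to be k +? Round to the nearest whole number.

A map distance of 21.0 map units corresponds to a recombination frequency of 0.210.
The F1 is + co / k +, so k + is a parental gamete class with expected frequency (1 − r)/2 = 0.790/2 = 0.3950.
Expected number = 0.3950 × 471 = 186.05 ≈ 186.

186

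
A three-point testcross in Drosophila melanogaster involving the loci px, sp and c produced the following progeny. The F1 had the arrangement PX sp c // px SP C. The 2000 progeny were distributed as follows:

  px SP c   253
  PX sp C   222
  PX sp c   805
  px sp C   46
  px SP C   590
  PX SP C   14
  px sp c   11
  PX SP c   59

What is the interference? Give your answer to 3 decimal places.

0.231

The two rarest classes, px sp c and PX SP C, are the double crossovers. Comparing them with the parentals, only the px allele has switched, so px is the middle locus and the order is c – px – sp.
c–px: (475 + 25)/2000 = 0.2500; px–sp: (105 + 25)/2000 = 0.0650.
Expected DCO frequency = 0.2500 × 0.0650 ≈ 0.01625; observed = 25/2000 ≈ 0.01250.
Coefficient of coincidence = 0.01250/0.01625 ≈ 0.769; interference = 1 − 0.769 = 0.231.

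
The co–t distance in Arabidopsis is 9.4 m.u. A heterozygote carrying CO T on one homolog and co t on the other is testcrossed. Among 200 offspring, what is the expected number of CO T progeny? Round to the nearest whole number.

91

A map distance of 9.4 m.u. corresponds to a recombination frequency of 0.094.
The F1 is CO T / co t, so CO T is a parental gamete class with expected frequency (1 − r)/2 = 0.906/2 = 0.4530.
Expected number = 0.4530 × 200 = 90.60 ≈ 91.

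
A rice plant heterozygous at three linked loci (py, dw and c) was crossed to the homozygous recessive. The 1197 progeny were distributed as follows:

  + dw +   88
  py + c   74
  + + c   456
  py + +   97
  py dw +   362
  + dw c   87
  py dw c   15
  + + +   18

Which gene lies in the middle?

The two most frequent reciprocal classes, py dw + and + + c, are the parental types, so the F1 was py dw + / + + c.
The two rarest classes, py dw c and + + +, are the double crossovers. Comparing them with the parentals, only the c allele has switched, so c is the middle locus and the order is py – c – dw.

c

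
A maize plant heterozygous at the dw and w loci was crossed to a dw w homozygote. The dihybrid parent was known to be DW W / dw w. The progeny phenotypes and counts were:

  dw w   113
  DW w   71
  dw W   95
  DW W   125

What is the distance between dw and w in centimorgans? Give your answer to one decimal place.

41.1 centimorgans

The recombinant classes are DW w and dw W: 71 + 95 = 166.
Recombination frequency = 166/404 = 0.4109 ≈ 41.1%, i.e. 41.1 centimorgans.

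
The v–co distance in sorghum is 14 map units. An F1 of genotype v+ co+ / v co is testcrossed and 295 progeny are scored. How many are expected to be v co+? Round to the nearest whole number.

21

A map distance of 14 map units corresponds to a recombination frequency of 0.140.
The F1 is v+ co+ / v co, so v co+ is a recombinant gamete class with expected frequency r/2 = 0.140/2 = 0.0700.
Expected number = 0.0700 × 295 = 20.65 ≈ 21.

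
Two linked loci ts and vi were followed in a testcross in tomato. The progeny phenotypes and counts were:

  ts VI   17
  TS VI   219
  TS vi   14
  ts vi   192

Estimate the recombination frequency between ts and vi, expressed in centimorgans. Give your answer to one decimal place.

The two most frequent classes, TS VI (219) and ts vi (192), are the parental types, so the F1 was TS VI / ts vi.
The recombinant classes are TS vi and ts VI: 14 + 17 = 31.
Recombination frequency = 31/442 = 0.0701 ≈ 7.0%, i.e. 7.0 centimorgans.

7.0 centimorgans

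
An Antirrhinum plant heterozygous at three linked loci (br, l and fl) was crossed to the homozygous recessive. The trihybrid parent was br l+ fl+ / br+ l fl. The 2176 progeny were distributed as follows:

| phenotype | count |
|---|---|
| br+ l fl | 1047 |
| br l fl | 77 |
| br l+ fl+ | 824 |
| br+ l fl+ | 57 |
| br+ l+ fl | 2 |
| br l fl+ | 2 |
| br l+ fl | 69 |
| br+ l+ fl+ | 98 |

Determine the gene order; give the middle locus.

The two rarest classes, br l fl+ and br+ l+ fl, are the double crossovers. Comparing them with the parentals, only the l allele has switched, so l is the middle locus and the order is fl – l – br.

l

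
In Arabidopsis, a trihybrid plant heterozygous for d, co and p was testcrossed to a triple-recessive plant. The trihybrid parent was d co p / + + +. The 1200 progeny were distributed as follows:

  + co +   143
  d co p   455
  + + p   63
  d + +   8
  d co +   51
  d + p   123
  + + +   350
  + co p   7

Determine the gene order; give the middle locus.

d

The two rarest classes, + co p and d + +, are the double crossovers. Comparing them with the parentals, only the d allele has switched, so d is the middle locus and the order is p – d – co.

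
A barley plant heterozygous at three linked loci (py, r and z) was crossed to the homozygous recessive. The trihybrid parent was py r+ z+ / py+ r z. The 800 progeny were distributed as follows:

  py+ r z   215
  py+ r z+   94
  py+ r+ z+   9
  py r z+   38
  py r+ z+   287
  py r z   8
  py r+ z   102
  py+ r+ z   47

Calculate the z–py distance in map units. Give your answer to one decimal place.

The two rarest classes, py+ r+ z+ and py r z, are the double crossovers. Comparing them with the parentals, only the py allele has switched, so py is the middle locus and the order is z – py – r.
Crossovers in the z–py interval produce the single-crossover classes py r+ z and py+ r z+ (102 + 94 = 196) plus the double crossovers (17).
RF(z–py) = (196 + 17) / 800 = 213/800 = 0.2662 → 26.6 map units.

26.6 map units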